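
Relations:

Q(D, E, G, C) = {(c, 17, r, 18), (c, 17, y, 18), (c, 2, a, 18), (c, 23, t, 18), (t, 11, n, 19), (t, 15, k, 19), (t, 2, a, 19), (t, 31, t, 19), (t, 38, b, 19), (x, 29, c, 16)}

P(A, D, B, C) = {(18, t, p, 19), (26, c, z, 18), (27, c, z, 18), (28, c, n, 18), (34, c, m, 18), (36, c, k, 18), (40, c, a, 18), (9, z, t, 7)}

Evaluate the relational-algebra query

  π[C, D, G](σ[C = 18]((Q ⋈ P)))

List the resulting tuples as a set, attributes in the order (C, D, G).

Natural join on D, C: {(c, 17, r, 18, 26, z), (c, 17, r, 18, 27, z), (c, 17, r, 18, 28, n), (c, 17, r, 18, 34, m), (c, 17, r, 18, 36, k), (c, 17, r, 18, 40, a), (c, 17, y, 18, 26, z), (c, 17, y, 18, 27, z), (c, 17, y, 18, 28, n), (c, 17, y, 18, 34, m), (c, 17, y, 18, 36, k), (c, 17, y, 18, 40, a), (c, 2, a, 18, 26, z), (c, 2, a, 18, 27, z), (c, 2, a, 18, 28, n), (c, 2, a, 18, 34, m), (c, 2, a, 18, 36, k), (c, 2, a, 18, 40, a), (c, 23, t, 18, 26, z), (c, 23, t, 18, 27, z), (c, 23, t, 18, 28, n), (c, 23, t, 18, 34, m), (c, 23, t, 18, 36, k), (c, 23, t, 18, 40, a), (t, 11, n, 19, 18, p), (t, 15, k, 19, 18, p), (t, 2, a, 19, 18, p), (t, 31, t, 19, 18, p), (t, 38, b, 19, 18, p)}
Apply σ_{C = 18}; surviving tuples: {(c, 17, r, 18, 26, z), (c, 17, r, 18, 27, z), (c, 17, r, 18, 28, n), (c, 17, r, 18, 34, m), (c, 17, r, 18, 36, k), (c, 17, r, 18, 40, a), (c, 17, y, 18, 26, z), (c, 17, y, 18, 27, z), (c, 17, y, 18, 28, n), (c, 17, y, 18, 34, m), (c, 17, y, 18, 36, k), (c, 17, y, 18, 40, a), (c, 2, a, 18, 26, z), (c, 2, a, 18, 27, z), (c, 2, a, 18, 28, n), (c, 2, a, 18, 34, m), (c, 2, a, 18, 36, k), (c, 2, a, 18, 40, a), (c, 23, t, 18, 26, z), (c, 23, t, 18, 27, z), (c, 23, t, 18, 28, n), (c, 23, t, 18, 34, m), (c, 23, t, 18, 36, k), (c, 23, t, 18, 40, a)}
π_{C, D, G} gives {(18, c, a), (18, c, r), (18, c, t), (18, c, y)} (20 duplicate(s) eliminated).

{(18, c, a), (18, c, r), (18, c, t), (18, c, y)}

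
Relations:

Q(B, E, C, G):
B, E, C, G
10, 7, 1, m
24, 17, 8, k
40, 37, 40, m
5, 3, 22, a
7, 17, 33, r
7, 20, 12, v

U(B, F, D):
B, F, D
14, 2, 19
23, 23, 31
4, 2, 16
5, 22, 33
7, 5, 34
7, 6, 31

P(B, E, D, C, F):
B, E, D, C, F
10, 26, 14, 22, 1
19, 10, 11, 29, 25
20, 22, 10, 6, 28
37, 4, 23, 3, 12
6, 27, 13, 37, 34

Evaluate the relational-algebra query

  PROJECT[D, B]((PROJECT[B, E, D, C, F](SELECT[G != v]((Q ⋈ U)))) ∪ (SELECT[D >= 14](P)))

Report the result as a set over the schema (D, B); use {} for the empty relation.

Joining Q and U on B yields {(5, 3, 22, a, 22, 33), (7, 17, 33, r, 5, 34), (7, 17, 33, r, 6, 31), (7, 20, 12, v, 5, 34), (7, 20, 12, v, 6, 31)}.
Filtering on G != v leaves {(5, 3, 22, a, 22, 33), (7, 17, 33, r, 5, 34), (7, 17, 33, r, 6, 31)}.
Keep only column(s) B, E, D, C, F: {(5, 3, 33, 22, 22), (7, 17, 31, 33, 6), (7, 17, 34, 33, 5)}
Filtering on D >= 14 leaves {(10, 26, 14, 22, 1), (37, 4, 23, 3, 12)}.
Set union of the two operands is {(10, 26, 14, 22, 1), (37, 4, 23, 3, 12), (5, 3, 33, 22, 22), (7, 17, 31, 33, 6), (7, 17, 34, 33, 5)}.
Keep only column(s) D, B: {(14, 10), (23, 37), (31, 7), (33, 5), (34, 7)}

{(14, 10), (23, 37), (31, 7), (33, 5), (34, 7)}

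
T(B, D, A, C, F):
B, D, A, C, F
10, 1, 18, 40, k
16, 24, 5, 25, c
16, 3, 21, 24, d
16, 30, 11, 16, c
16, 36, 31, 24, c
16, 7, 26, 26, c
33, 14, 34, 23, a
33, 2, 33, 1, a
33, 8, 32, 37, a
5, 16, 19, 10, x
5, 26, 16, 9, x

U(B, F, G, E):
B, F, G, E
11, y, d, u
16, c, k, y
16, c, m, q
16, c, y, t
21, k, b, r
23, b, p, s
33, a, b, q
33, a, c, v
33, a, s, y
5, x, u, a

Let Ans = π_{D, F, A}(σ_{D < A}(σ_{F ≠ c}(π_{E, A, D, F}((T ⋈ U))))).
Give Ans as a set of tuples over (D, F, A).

T ⋈ U (natural join on B, F): {(16, 24, 5, 25, c, k, y), (16, 24, 5, 25, c, m, q), (16, 24, 5, 25, c, y, t), (16, 30, 11, 16, c, k, y), (16, 30, 11, 16, c, m, q), (16, 30, 11, 16, c, y, t), (16, 36, 31, 24, c, k, y), (16, 36, 31, 24, c, m, q), (16, 36, 31, 24, c, y, t), (16, 7, 26, 26, c, k, y), (16, 7, 26, 26, c, m, q), (16, 7, 26, 26, c, y, t), (33, 14, 34, 23, a, b, q), (33, 14, 34, 23, a, c, v), (33, 14, 34, 23, a, s, y), (33, 2, 33, 1, a, b, q), (33, 2, 33, 1, a, c, v), (33, 2, 33, 1, a, s, y), (33, 8, 32, 37, a, b, q), (33, 8, 32, 37, a, c, v), (33, 8, 32, 37, a, s, y), (5, 16, 19, 10, x, u, a), (5, 26, 16, 9, x, u, a)}
Projecting to E, A, D, F: {(a, 16, 26, x), (a, 19, 16, x), (q, 11, 30, c), (q, 26, 7, c), (q, 31, 36, c), (q, 32, 8, a), (q, 33, 2, a), (q, 34, 14, a), (q, 5, 24, c), (t, 11, 30, c), (t, 26, 7, c), (t, 31, 36, c), (t, 5, 24, c), (v, 32, 8, a), (v, 33, 2, a), (v, 34, 14, a), (y, 11, 30, c), (y, 26, 7, c), (y, 31, 36, c), (y, 32, 8, a), (y, 33, 2, a), (y, 34, 14, a), (y, 5, 24, c)}
Selection F ≠ c: {(a, 16, 26, x), (a, 19, 16, x), (q, 32, 8, a), (q, 33, 2, a), (q, 34, 14, a), (v, 32, 8, a), (v, 33, 2, a), (v, 34, 14, a), (y, 32, 8, a), (y, 33, 2, a), (y, 34, 14, a)}
Selection D < A: {(a, 19, 16, x), (q, 32, 8, a), (q, 33, 2, a), (q, 34, 14, a), (v, 32, 8, a), (v, 33, 2, a), (v, 34, 14, a), (y, 32, 8, a), (y, 33, 2, a), (y, 34, 14, a)}
Projecting to D, F, A (6 duplicate(s) eliminated): {(14, a, 34), (16, x, 19), (2, a, 33), (8, a, 32)}

{(14, a, 34), (16, x, 19), (2, a, 33), (8, a, 32)}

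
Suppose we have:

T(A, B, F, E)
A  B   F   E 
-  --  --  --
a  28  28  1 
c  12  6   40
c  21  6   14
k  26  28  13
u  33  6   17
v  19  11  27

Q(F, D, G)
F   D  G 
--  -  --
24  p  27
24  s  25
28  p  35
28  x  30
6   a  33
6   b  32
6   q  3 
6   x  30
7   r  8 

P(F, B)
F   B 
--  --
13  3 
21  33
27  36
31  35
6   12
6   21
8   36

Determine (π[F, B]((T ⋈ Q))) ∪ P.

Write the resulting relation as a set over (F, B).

Natural join on F: {(a, 28, 28, 1, p, 35), (a, 28, 28, 1, x, 30), (c, 12, 6, 40, a, 33), (c, 12, 6, 40, b, 32), (c, 12, 6, 40, q, 3), (c, 12, 6, 40, x, 30), (c, 21, 6, 14, a, 33), (c, 21, 6, 14, b, 32), (c, 21, 6, 14, q, 3), (c, 21, 6, 14, x, 30), (k, 26, 28, 13, p, 35), (k, 26, 28, 13, x, 30), (u, 33, 6, 17, a, 33), (u, 33, 6, 17, b, 32), (u, 33, 6, 17, q, 3), (u, 33, 6, 17, x, 30)}
π[F, B]: project onto (F, B) (11 duplicate(s) eliminated) → {(28, 26), (28, 28), (6, 12), (6, 21), (6, 33)}
Taking the union: {(13, 3), (21, 33), (27, 36), (28, 26), (28, 28), (31, 35), (6, 12), (6, 21), (6, 33), (8, 36)}

{(13, 3), (21, 33), (27, 36), (28, 26), (28, 28), (31, 35), (6, 12), (6, 21), (6, 33), (8, 36)}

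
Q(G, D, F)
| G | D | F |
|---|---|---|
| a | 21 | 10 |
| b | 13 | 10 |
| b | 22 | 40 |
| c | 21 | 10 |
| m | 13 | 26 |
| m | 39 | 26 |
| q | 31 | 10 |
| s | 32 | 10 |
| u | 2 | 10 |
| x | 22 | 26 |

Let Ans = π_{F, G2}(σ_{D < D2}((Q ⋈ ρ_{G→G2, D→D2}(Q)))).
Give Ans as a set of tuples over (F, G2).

{(10, a), (10, b), (10, c), (10, q), (10, s), (26, m), (26, x)}

ρ[G→G2, D→D2]: schema becomes (G2, D2, F); tuples unchanged.
Q ⋈ ρ_{G→G2, D→D2}(Q) (natural join on F): {(a, 21, 10, a, 21), (a, 21, 10, b, 13), (a, 21, 10, c, 21), (a, 21, 10, q, 31), (a, 21, 10, s, 32), (a, 21, 10, u, 2), (b, 13, 10, a, 21), (b, 13, 10, b, 13), (b, 13, 10, c, 21), (b, 13, 10, q, 31), (b, 13, 10, s, 32), (b, 13, 10, u, 2), (b, 22, 40, b, 22), (c, 21, 10, a, 21), (c, 21, 10, b, 13), (c, 21, 10, c, 21), (c, 21, 10, q, 31), (c, 21, 10, s, 32), (c, 21, 10, u, 2), (m, 13, 26, m, 13), (m, 13, 26, m, 39), (m, 13, 26, x, 22), (m, 39, 26, m, 13), (m, 39, 26, m, 39), (m, 39, 26, x, 22), (q, 31, 10, a, 21), (q, 31, 10, b, 13), (q, 31, 10, c, 21), (q, 31, 10, q, 31), (q, 31, 10, s, 32), (q, 31, 10, u, 2), (s, 32, 10, a, 21), (s, 32, 10, b, 13), (s, 32, 10, c, 21), (s, 32, 10, q, 31), (s, 32, 10, s, 32), (s, 32, 10, u, 2), (u, 2, 10, a, 21), (u, 2, 10, b, 13), (u, 2, 10, c, 21), (u, 2, 10, q, 31), (u, 2, 10, s, 32), (u, 2, 10, u, 2), (x, 22, 26, m, 13), (x, 22, 26, m, 39), (x, 22, 26, x, 22)}
Filtering on D < D2 leaves {(a, 21, 10, q, 31), (a, 21, 10, s, 32), (b, 13, 10, a, 21), (b, 13, 10, c, 21), (b, 13, 10, q, 31), (b, 13, 10, s, 32), (c, 21, 10, q, 31), (c, 21, 10, s, 32), (m, 13, 26, m, 39), (m, 13, 26, x, 22), (q, 31, 10, s, 32), (u, 2, 10, a, 21), (u, 2, 10, b, 13), (u, 2, 10, c, 21), (u, 2, 10, q, 31), (u, 2, 10, s, 32), (x, 22, 26, m, 39)}.
π[F, G2]: project onto (F, G2) (10 duplicate(s) eliminated) → {(10, a), (10, b), (10, c), (10, q), (10, s), (26, m), (26, x)}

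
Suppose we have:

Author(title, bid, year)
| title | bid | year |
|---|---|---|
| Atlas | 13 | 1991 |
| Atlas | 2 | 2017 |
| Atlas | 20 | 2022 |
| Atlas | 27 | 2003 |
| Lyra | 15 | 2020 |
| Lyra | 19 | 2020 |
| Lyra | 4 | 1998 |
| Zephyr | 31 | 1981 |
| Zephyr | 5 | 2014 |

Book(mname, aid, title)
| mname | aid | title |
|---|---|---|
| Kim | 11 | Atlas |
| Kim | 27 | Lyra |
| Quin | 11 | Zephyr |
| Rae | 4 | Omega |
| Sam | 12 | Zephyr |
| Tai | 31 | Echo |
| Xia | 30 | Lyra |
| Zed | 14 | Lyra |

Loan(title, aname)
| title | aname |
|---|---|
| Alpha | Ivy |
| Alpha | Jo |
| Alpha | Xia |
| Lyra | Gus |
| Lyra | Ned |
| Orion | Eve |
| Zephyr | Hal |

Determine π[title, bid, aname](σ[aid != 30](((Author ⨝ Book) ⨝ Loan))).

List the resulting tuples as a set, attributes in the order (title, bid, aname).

{(Lyra, 15, Gus), (Lyra, 15, Ned), (Lyra, 19, Gus), (Lyra, 19, Ned), (Lyra, 4, Gus), (Lyra, 4, Ned), (Zephyr, 31, Hal), (Zephyr, 5, Hal)}

Natural join on title: {(Atlas, 13, 1991, Kim, 11), (Atlas, 2, 2017, Kim, 11), (Atlas, 20, 2022, Kim, 11), (Atlas, 27, 2003, Kim, 11), (Lyra, 15, 2020, Kim, 27), (Lyra, 15, 2020, Xia, 30), (Lyra, 15, 2020, Zed, 14), (Lyra, 19, 2020, Kim, 27), (Lyra, 19, 2020, Xia, 30), (Lyra, 19, 2020, Zed, 14), (Lyra, 4, 1998, Kim, 27), (Lyra, 4, 1998, Xia, 30), (Lyra, 4, 1998, Zed, 14), (Zephyr, 31, 1981, Quin, 11), (Zephyr, 31, 1981, Sam, 12), (Zephyr, 5, 2014, Quin, 11), (Zephyr, 5, 2014, Sam, 12)}
Natural join on title: {(Lyra, 15, 2020, Kim, 27, Gus), (Lyra, 15, 2020, Kim, 27, Ned), (Lyra, 15, 2020, Xia, 30, Gus), (Lyra, 15, 2020, Xia, 30, Ned), (Lyra, 15, 2020, Zed, 14, Gus), (Lyra, 15, 2020, Zed, 14, Ned), (Lyra, 19, 2020, Kim, 27, Gus), (Lyra, 19, 2020, Kim, 27, Ned), (Lyra, 19, 2020, Xia, 30, Gus), (Lyra, 19, 2020, Xia, 30, Ned), (Lyra, 19, 2020, Zed, 14, Gus), (Lyra, 19, 2020, Zed, 14, Ned), (Lyra, 4, 1998, Kim, 27, Gus), (Lyra, 4, 1998, Kim, 27, Ned), (Lyra, 4, 1998, Xia, 30, Gus), (Lyra, 4, 1998, Xia, 30, Ned), (Lyra, 4, 1998, Zed, 14, Gus), (Lyra, 4, 1998, Zed, 14, Ned), (Zephyr, 31, 1981, Quin, 11, Hal), (Zephyr, 31, 1981, Sam, 12, Hal), (Zephyr, 5, 2014, Quin, 11, Hal), (Zephyr, 5, 2014, Sam, 12, Hal)}
σ[aid != 30]: keep tuples satisfying aid != 30 → {(Lyra, 15, 2020, Kim, 27, Gus), (Lyra, 15, 2020, Kim, 27, Ned), (Lyra, 15, 2020, Zed, 14, Gus), (Lyra, 15, 2020, Zed, 14, Ned), (Lyra, 19, 2020, Kim, 27, Gus), (Lyra, 19, 2020, Kim, 27, Ned), (Lyra, 19, 2020, Zed, 14, Gus), (Lyra, 19, 2020, Zed, 14, Ned), (Lyra, 4, 1998, Kim, 27, Gus), (Lyra, 4, 1998, Kim, 27, Ned), (Lyra, 4, 1998, Zed, 14, Gus), (Lyra, 4, 1998, Zed, 14, Ned), (Zephyr, 31, 1981, Quin, 11, Hal), (Zephyr, 31, 1981, Sam, 12, Hal), (Zephyr, 5, 2014, Quin, 11, Hal), (Zephyr, 5, 2014, Sam, 12, Hal)}
Projecting to title, bid, aname (8 duplicate(s) eliminated): {(Lyra, 15, Gus), (Lyra, 15, Ned), (Lyra, 19, Gus), (Lyra, 19, Ned), (Lyra, 4, Gus), (Lyra, 4, Ned), (Zephyr, 31, Hal), (Zephyr, 5, Hal)}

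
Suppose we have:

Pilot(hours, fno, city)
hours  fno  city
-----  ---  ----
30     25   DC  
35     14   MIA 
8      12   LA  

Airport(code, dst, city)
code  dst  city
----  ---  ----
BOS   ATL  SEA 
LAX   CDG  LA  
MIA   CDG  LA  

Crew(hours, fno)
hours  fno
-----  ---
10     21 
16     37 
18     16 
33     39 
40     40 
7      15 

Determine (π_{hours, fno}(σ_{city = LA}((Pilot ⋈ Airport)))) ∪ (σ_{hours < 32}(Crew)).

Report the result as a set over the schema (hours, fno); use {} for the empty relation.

{(10, 21), (16, 37), (18, 16), (7, 15), (8, 12)}

Pilot ⋈ Airport (natural join on city): {(8, 12, LA, LAX, CDG), (8, 12, LA, MIA, CDG)}
σ[city = LA]: keep tuples satisfying city = LA → {(8, 12, LA, LAX, CDG), (8, 12, LA, MIA, CDG)}
π[hours, fno]: project onto (hours, fno) (1 duplicate(s) eliminated) → {(8, 12)}
σ[hours < 32]: keep tuples satisfying hours < 32 → {(10, 21), (16, 37), (18, 16), (7, 15)}
Taking the union: {(10, 21), (16, 37), (18, 16), (7, 15), (8, 12)}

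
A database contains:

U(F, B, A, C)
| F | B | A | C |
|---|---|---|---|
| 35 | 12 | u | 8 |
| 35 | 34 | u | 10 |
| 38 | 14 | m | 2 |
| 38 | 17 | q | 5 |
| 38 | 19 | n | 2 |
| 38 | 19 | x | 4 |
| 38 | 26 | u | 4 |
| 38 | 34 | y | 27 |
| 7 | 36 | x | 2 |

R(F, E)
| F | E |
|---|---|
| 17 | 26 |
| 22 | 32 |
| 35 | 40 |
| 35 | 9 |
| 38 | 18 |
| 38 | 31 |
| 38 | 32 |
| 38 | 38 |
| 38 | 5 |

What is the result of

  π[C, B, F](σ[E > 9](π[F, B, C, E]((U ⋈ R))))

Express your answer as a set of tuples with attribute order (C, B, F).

U ⋈ R (natural join on F): {(35, 12, u, 8, 40), (35, 12, u, 8, 9), (35, 34, u, 10, 40), (35, 34, u, 10, 9), (38, 14, m, 2, 18), (38, 14, m, 2, 31), (38, 14, m, 2, 32), (38, 14, m, 2, 38), (38, 14, m, 2, 5), (38, 17, q, 5, 18), (38, 17, q, 5, 31), (38, 17, q, 5, 32), (38, 17, q, 5, 38), (38, 17, q, 5, 5), (38, 19, n, 2, 18), (38, 19, n, 2, 31), (38, 19, n, 2, 32), (38, 19, n, 2, 38), (38, 19, n, 2, 5), (38, 19, x, 4, 18), (38, 19, x, 4, 31), (38, 19, x, 4, 32), (38, 19, x, 4, 38), (38, 19, x, 4, 5), (38, 26, u, 4, 18), (38, 26, u, 4, 31), (38, 26, u, 4, 32), (38, 26, u, 4, 38), (38, 26, u, 4, 5), (38, 34, y, 27, 18), (38, 34, y, 27, 31), (38, 34, y, 27, 32), (38, 34, y, 27, 38), (38, 34, y, 27, 5)}
Keep only column(s) F, B, C, E: {(35, 12, 8, 40), (35, 12, 8, 9), (35, 34, 10, 40), (35, 34, 10, 9), (38, 14, 2, 18), (38, 14, 2, 31), (38, 14, 2, 32), (38, 14, 2, 38), (38, 14, 2, 5), (38, 17, 5, 18), (38, 17, 5, 31), (38, 17, 5, 32), (38, 17, 5, 38), (38, 17, 5, 5), (38, 19, 2, 18), (38, 19, 2, 31), (38, 19, 2, 32), (38, 19, 2, 38), (38, 19, 2, 5), (38, 19, 4, 18), (38, 19, 4, 31), (38, 19, 4, 32), (38, 19, 4, 38), (38, 19, 4, 5), (38, 26, 4, 18), (38, 26, 4, 31), (38, 26, 4, 32), (38, 26, 4, 38), (38, 26, 4, 5), (38, 34, 27, 18), (38, 34, 27, 31), (38, 34, 27, 32), (38, 34, 27, 38), (38, 34, 27, 5)}
σ[E > 9]: keep tuples satisfying E > 9 → {(35, 12, 8, 40), (35, 34, 10, 40), (38, 14, 2, 18), (38, 14, 2, 31), (38, 14, 2, 32), (38, 14, 2, 38), (38, 17, 5, 18), (38, 17, 5, 31), (38, 17, 5, 32), (38, 17, 5, 38), (38, 19, 2, 18), (38, 19, 2, 31), (38, 19, 2, 32), (38, 19, 2, 38), (38, 19, 4, 18), (38, 19, 4, 31), (38, 19, 4, 32), (38, 19, 4, 38), (38, 26, 4, 18), (38, 26, 4, 31), (38, 26, 4, 32), (38, 26, 4, 38), (38, 34, 27, 18), (38, 34, 27, 31), (38, 34, 27, 32), (38, 34, 27, 38)}
Keep only column(s) C, B, F (18 duplicate(s) eliminated): {(10, 34, 35), (2, 14, 38), (2, 19, 38), (27, 34, 38), (4, 19, 38), (4, 26, 38), (5, 17, 38), (8, 12, 35)}

{(10, 34, 35), (2, 14, 38), (2, 19, 38), (27, 34, 38), (4, 19, 38), (4, 26, 38), (5, 17, 38), (8, 12, 35)}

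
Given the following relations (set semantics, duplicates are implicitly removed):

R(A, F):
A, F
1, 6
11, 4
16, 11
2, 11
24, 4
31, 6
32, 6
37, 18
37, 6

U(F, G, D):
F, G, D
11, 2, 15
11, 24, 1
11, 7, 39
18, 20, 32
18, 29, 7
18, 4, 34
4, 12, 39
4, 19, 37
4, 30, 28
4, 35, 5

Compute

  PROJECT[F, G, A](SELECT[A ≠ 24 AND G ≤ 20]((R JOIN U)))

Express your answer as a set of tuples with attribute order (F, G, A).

{(11, 2, 16), (11, 2, 2), (11, 7, 16), (11, 7, 2), (18, 20, 37), (18, 4, 37), (4, 12, 11), (4, 19, 11)}

R ⋈ U (natural join on F): {(11, 4, 12, 39), (11, 4, 19, 37), (11, 4, 30, 28), (11, 4, 35, 5), (16, 11, 2, 15), (16, 11, 24, 1), (16, 11, 7, 39), (2, 11, 2, 15), (2, 11, 24, 1), (2, 11, 7, 39), (24, 4, 12, 39), (24, 4, 19, 37), (24, 4, 30, 28), (24, 4, 35, 5), (37, 18, 20, 32), (37, 18, 29, 7), (37, 18, 4, 34)}
Selection A ≠ 24 AND G ≤ 20: {(11, 4, 12, 39), (11, 4, 19, 37), (16, 11, 2, 15), (16, 11, 7, 39), (2, 11, 2, 15), (2, 11, 7, 39), (37, 18, 20, 32), (37, 18, 4, 34)}
Keep only column(s) F, G, A: {(11, 2, 16), (11, 2, 2), (11, 7, 16), (11, 7, 2), (18, 20, 37), (18, 4, 37), (4, 12, 11), (4, 19, 11)}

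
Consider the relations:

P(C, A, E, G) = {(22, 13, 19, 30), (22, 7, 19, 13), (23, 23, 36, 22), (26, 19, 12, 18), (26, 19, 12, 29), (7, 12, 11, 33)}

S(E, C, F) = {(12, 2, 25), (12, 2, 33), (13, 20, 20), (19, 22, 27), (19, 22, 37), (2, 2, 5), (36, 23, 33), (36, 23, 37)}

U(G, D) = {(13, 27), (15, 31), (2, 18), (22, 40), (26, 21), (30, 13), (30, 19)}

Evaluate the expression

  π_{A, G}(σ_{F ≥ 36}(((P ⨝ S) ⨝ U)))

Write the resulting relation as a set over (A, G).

P ⋈ S (natural join on C, E): {(22, 13, 19, 30, 27), (22, 13, 19, 30, 37), (22, 7, 19, 13, 27), (22, 7, 19, 13, 37), (23, 23, 36, 22, 33), (23, 23, 36, 22, 37)}
(P ⨝ S) ⋈ U (natural join on G): {(22, 13, 19, 30, 27, 13), (22, 13, 19, 30, 27, 19), (22, 13, 19, 30, 37, 13), (22, 13, 19, 30, 37, 19), (22, 7, 19, 13, 27, 27), (22, 7, 19, 13, 37, 27), (23, 23, 36, 22, 33, 40), (23, 23, 36, 22, 37, 40)}
Apply σ_{F ≥ 36}; surviving tuples: {(22, 13, 19, 30, 37, 13), (22, 13, 19, 30, 37, 19), (22, 7, 19, 13, 37, 27), (23, 23, 36, 22, 37, 40)}
Projecting to A, G (1 duplicate(s) eliminated): {(13, 30), (23, 22), (7, 13)}

{(13, 30), (23, 22), (7, 13)}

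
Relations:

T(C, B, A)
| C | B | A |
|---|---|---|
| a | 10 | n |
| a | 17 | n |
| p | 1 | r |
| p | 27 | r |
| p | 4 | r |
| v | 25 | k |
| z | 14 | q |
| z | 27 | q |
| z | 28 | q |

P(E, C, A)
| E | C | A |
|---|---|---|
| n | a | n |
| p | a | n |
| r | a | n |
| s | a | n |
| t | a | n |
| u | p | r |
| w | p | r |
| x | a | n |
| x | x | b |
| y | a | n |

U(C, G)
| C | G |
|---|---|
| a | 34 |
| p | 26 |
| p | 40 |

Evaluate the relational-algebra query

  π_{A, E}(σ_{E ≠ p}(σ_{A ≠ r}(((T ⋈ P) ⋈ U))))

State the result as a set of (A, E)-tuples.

{(n, n), (n, r), (n, s), (n, t), (n, x), (n, y)}

T ⋈ P (natural join on C, A): {(a, 10, n, n), (a, 10, n, p), (a, 10, n, r), (a, 10, n, s), (a, 10, n, t), (a, 10, n, x), (a, 10, n, y), (a, 17, n, n), (a, 17, n, p), (a, 17, n, r), (a, 17, n, s), (a, 17, n, t), (a, 17, n, x), (a, 17, n, y), (p, 1, r, u), (p, 1, r, w), (p, 27, r, u), (p, 27, r, w), (p, 4, r, u), (p, 4, r, w)}
(T ⋈ P) ⋈ U (natural join on C): {(a, 10, n, n, 34), (a, 10, n, p, 34), (a, 10, n, r, 34), (a, 10, n, s, 34), (a, 10, n, t, 34), (a, 10, n, x, 34), (a, 10, n, y, 34), (a, 17, n, n, 34), (a, 17, n, p, 34), (a, 17, n, r, 34), (a, 17, n, s, 34), (a, 17, n, t, 34), (a, 17, n, x, 34), (a, 17, n, y, 34), (p, 1, r, u, 26), (p, 1, r, u, 40), (p, 1, r, w, 26), (p, 1, r, w, 40), (p, 27, r, u, 26), (p, 27, r, u, 40), (p, 27, r, w, 26), (p, 27, r, w, 40), (p, 4, r, u, 26), (p, 4, r, u, 40), (p, 4, r, w, 26), (p, 4, r, w, 40)}
Filtering on A ≠ r leaves {(a, 10, n, n, 34), (a, 10, n, p, 34), (a, 10, n, r, 34), (a, 10, n, s, 34), (a, 10, n, t, 34), (a, 10, n, x, 34), (a, 10, n, y, 34), (a, 17, n, n, 34), (a, 17, n, p, 34), (a, 17, n, r, 34), (a, 17, n, s, 34), (a, 17, n, t, 34), (a, 17, n, x, 34), (a, 17, n, y, 34)}.
Filtering on E ≠ p leaves {(a, 10, n, n, 34), (a, 10, n, r, 34), (a, 10, n, s, 34), (a, 10, n, t, 34), (a, 10, n, x, 34), (a, 10, n, y, 34), (a, 17, n, n, 34), (a, 17, n, r, 34), (a, 17, n, s, 34), (a, 17, n, t, 34), (a, 17, n, x, 34), (a, 17, n, y, 34)}.
π[A, E]: project onto (A, E) (6 duplicate(s) eliminated) → {(n, n), (n, r), (n, s), (n, t), (n, x), (n, y)}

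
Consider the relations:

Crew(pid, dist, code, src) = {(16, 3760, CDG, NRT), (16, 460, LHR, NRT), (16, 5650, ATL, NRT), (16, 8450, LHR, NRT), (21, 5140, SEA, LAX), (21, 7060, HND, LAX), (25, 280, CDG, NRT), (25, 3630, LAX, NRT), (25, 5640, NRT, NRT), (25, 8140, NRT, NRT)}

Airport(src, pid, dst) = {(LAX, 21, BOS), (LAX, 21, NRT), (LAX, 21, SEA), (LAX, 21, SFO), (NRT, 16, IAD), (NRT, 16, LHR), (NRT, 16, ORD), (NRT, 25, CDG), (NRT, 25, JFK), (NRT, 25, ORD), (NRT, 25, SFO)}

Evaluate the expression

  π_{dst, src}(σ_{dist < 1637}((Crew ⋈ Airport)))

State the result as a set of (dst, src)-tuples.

Joining Crew and Airport on pid, src yields {(16, 3760, CDG, NRT, IAD), (16, 3760, CDG, NRT, LHR), (16, 3760, CDG, NRT, ORD), (16, 460, LHR, NRT, IAD), (16, 460, LHR, NRT, LHR), (16, 460, LHR, NRT, ORD), (16, 5650, ATL, NRT, IAD), (16, 5650, ATL, NRT, LHR), (16, 5650, ATL, NRT, ORD), (16, 8450, LHR, NRT, IAD), (16, 8450, LHR, NRT, LHR), (16, 8450, LHR, NRT, ORD), (21, 5140, SEA, LAX, BOS), (21, 5140, SEA, LAX, NRT), (21, 5140, SEA, LAX, SEA), (21, 5140, SEA, LAX, SFO), (21, 7060, HND, LAX, BOS), (21, 7060, HND, LAX, NRT), (21, 7060, HND, LAX, SEA), (21, 7060, HND, LAX, SFO), (25, 280, CDG, NRT, CDG), (25, 280, CDG, NRT, JFK), (25, 280, CDG, NRT, ORD), (25, 280, CDG, NRT, SFO), (25, 3630, LAX, NRT, CDG), (25, 3630, LAX, NRT, JFK), (25, 3630, LAX, NRT, ORD), (25, 3630, LAX, NRT, SFO), (25, 5640, NRT, NRT, CDG), (25, 5640, NRT, NRT, JFK), (25, 5640, NRT, NRT, ORD), (25, 5640, NRT, NRT, SFO), (25, 8140, NRT, NRT, CDG), (25, 8140, NRT, NRT, JFK), (25, 8140, NRT, NRT, ORD), (25, 8140, NRT, NRT, SFO)}.
Filtering on dist < 1637 leaves {(16, 460, LHR, NRT, IAD), (16, 460, LHR, NRT, LHR), (16, 460, LHR, NRT, ORD), (25, 280, CDG, NRT, CDG), (25, 280, CDG, NRT, JFK), (25, 280, CDG, NRT, ORD), (25, 280, CDG, NRT, SFO)}.
Keep only column(s) dst, src (1 duplicate(s) eliminated): {(CDG, NRT), (IAD, NRT), (JFK, NRT), (LHR, NRT), (ORD, NRT), (SFO, NRT)}

{(CDG, NRT), (IAD, NRT), (JFK, NRT), (LHR, NRT), (ORD, NRT), (SFO, NRT)}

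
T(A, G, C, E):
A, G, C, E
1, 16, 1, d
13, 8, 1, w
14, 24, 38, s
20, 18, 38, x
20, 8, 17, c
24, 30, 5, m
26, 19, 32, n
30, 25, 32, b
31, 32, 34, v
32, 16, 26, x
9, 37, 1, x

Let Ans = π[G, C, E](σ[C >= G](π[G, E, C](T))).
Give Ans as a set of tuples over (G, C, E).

Projecting to G, E, C: {(16, d, 1), (16, x, 26), (18, x, 38), (19, n, 32), (24, s, 38), (25, b, 32), (30, m, 5), (32, v, 34), (37, x, 1), (8, c, 17), (8, w, 1)}
Apply σ_{C >= G}; surviving tuples: {(16, x, 26), (18, x, 38), (19, n, 32), (24, s, 38), (25, b, 32), (32, v, 34), (8, c, 17)}
Projecting to G, C, E: {(16, 26, x), (18, 38, x), (19, 32, n), (24, 38, s), (25, 32, b), (32, 34, v), (8, 17, c)}

{(16, 26, x), (18, 38, x), (19, 32, n), (24, 38, s), (25, 32, b), (32, 34, v), (8, 17, c)}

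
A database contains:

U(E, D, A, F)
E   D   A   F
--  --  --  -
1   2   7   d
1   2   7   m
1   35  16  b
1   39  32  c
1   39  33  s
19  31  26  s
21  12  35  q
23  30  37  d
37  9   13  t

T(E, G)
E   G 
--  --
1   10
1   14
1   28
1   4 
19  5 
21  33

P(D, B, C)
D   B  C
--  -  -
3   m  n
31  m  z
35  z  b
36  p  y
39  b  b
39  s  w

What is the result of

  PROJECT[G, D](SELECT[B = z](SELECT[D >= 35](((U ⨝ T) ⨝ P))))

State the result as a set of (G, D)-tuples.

U ⋈ T (natural join on E): {(1, 2, 7, d, 10), (1, 2, 7, d, 14), (1, 2, 7, d, 28), (1, 2, 7, d, 4), (1, 2, 7, m, 10), (1, 2, 7, m, 14), (1, 2, 7, m, 28), (1, 2, 7, m, 4), (1, 35, 16, b, 10), (1, 35, 16, b, 14), (1, 35, 16, b, 28), (1, 35, 16, b, 4), (1, 39, 32, c, 10), (1, 39, 32, c, 14), (1, 39, 32, c, 28), (1, 39, 32, c, 4), (1, 39, 33, s, 10), (1, 39, 33, s, 14), (1, 39, 33, s, 28), (1, 39, 33, s, 4), (19, 31, 26, s, 5), (21, 12, 35, q, 33)}
(U ⨝ T) ⋈ P (natural join on D): {(1, 35, 16, b, 10, z, b), (1, 35, 16, b, 14, z, b), (1, 35, 16, b, 28, z, b), (1, 35, 16, b, 4, z, b), (1, 39, 32, c, 10, b, b), (1, 39, 32, c, 10, s, w), (1, 39, 32, c, 14, b, b), (1, 39, 32, c, 14, s, w), (1, 39, 32, c, 28, b, b), (1, 39, 32, c, 28, s, w), (1, 39, 32, c, 4, b, b), (1, 39, 32, c, 4, s, w), (1, 39, 33, s, 10, b, b), (1, 39, 33, s, 10, s, w), (1, 39, 33, s, 14, b, b), (1, 39, 33, s, 14, s, w), (1, 39, 33, s, 28, b, b), (1, 39, 33, s, 28, s, w), (1, 39, 33, s, 4, b, b), (1, 39, 33, s, 4, s, w), (19, 31, 26, s, 5, m, z)}
Filtering on D >= 35 leaves {(1, 35, 16, b, 10, z, b), (1, 35, 16, b, 14, z, b), (1, 35, 16, b, 28, z, b), (1, 35, 16, b, 4, z, b), (1, 39, 32, c, 10, b, b), (1, 39, 32, c, 10, s, w), (1, 39, 32, c, 14, b, b), (1, 39, 32, c, 14, s, w), (1, 39, 32, c, 28, b, b), (1, 39, 32, c, 28, s, w), (1, 39, 32, c, 4, b, b), (1, 39, 32, c, 4, s, w), (1, 39, 33, s, 10, b, b), (1, 39, 33, s, 10, s, w), (1, 39, 33, s, 14, b, b), (1, 39, 33, s, 14, s, w), (1, 39, 33, s, 28, b, b), (1, 39, 33, s, 28, s, w), (1, 39, 33, s, 4, b, b), (1, 39, 33, s, 4, s, w)}.
Filtering on B = z leaves {(1, 35, 16, b, 10, z, b), (1, 35, 16, b, 14, z, b), (1, 35, 16, b, 28, z, b), (1, 35, 16, b, 4, z, b)}.
π_{G, D} gives {(10, 35), (14, 35), (28, 35), (4, 35)}.

{(10, 35), (14, 35), (28, 35), (4, 35)}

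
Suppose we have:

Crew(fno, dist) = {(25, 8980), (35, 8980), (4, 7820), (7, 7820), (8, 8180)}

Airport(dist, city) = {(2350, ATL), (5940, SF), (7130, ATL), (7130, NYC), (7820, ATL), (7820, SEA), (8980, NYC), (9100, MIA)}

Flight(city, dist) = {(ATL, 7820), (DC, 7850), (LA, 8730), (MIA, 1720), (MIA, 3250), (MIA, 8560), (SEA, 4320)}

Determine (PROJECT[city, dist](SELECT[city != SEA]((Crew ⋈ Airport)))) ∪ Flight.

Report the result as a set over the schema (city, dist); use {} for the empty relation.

{(ATL, 7820), (DC, 7850), (LA, 8730), (MIA, 1720), (MIA, 3250), (MIA, 8560), (NYC, 8980), (SEA, 4320)}

Joining Crew and Airport on dist yields {(25, 8980, NYC), (35, 8980, NYC), (4, 7820, ATL), (4, 7820, SEA), (7, 7820, ATL), (7, 7820, SEA)}.
Selection city != SEA: {(25, 8980, NYC), (35, 8980, NYC), (4, 7820, ATL), (7, 7820, ATL)}
π_{city, dist} gives {(ATL, 7820), (NYC, 8980)} (2 duplicate(s) eliminated).
Union: {(ATL, 7820), (NYC, 8980)} with {(ATL, 7820), (DC, 7850), (LA, 8730), (MIA, 1720), (MIA, 3250), (MIA, 8560), (SEA, 4320)} → {(ATL, 7820), (DC, 7850), (LA, 8730), (MIA, 1720), (MIA, 3250), (MIA, 8560), (NYC, 8980), (SEA, 4320)}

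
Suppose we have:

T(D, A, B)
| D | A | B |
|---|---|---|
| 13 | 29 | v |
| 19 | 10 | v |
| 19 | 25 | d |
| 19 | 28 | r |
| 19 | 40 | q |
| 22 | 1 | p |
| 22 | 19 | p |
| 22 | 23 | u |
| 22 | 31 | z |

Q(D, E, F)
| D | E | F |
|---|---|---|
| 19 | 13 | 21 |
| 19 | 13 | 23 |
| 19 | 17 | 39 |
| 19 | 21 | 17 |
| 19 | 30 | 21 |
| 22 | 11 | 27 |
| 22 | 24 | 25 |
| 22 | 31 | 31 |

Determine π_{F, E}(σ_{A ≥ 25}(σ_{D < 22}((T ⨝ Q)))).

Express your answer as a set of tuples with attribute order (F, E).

{(17, 21), (21, 13), (21, 30), (23, 13), (39, 17)}

Joining T and Q on D yields {(19, 10, v, 13, 21), (19, 10, v, 13, 23), (19, 10, v, 17, 39), (19, 10, v, 21, 17), (19, 10, v, 30, 21), (19, 25, d, 13, 21), (19, 25, d, 13, 23), (19, 25, d, 17, 39), (19, 25, d, 21, 17), (19, 25, d, 30, 21), (19, 28, r, 13, 21), (19, 28, r, 13, 23), (19, 28, r, 17, 39), (19, 28, r, 21, 17), (19, 28, r, 30, 21), (19, 40, q, 13, 21), (19, 40, q, 13, 23), (19, 40, q, 17, 39), (19, 40, q, 21, 17), (19, 40, q, 30, 21), (22, 1, p, 11, 27), (22, 1, p, 24, 25), (22, 1, p, 31, 31), (22, 19, p, 11, 27), (22, 19, p, 24, 25), (22, 19, p, 31, 31), (22, 23, u, 11, 27), (22, 23, u, 24, 25), (22, 23, u, 31, 31), (22, 31, z, 11, 27), (22, 31, z, 24, 25), (22, 31, z, 31, 31)}.
σ[D < 22]: keep tuples satisfying D < 22 → {(19, 10, v, 13, 21), (19, 10, v, 13, 23), (19, 10, v, 17, 39), (19, 10, v, 21, 17), (19, 10, v, 30, 21), (19, 25, d, 13, 21), (19, 25, d, 13, 23), (19, 25, d, 17, 39), (19, 25, d, 21, 17), (19, 25, d, 30, 21), (19, 28, r, 13, 21), (19, 28, r, 13, 23), (19, 28, r, 17, 39), (19, 28, r, 21, 17), (19, 28, r, 30, 21), (19, 40, q, 13, 21), (19, 40, q, 13, 23), (19, 40, q, 17, 39), (19, 40, q, 21, 17), (19, 40, q, 30, 21)}
σ[A ≥ 25]: keep tuples satisfying A ≥ 25 → {(19, 25, d, 13, 21), (19, 25, d, 13, 23), (19, 25, d, 17, 39), (19, 25, d, 21, 17), (19, 25, d, 30, 21), (19, 28, r, 13, 21), (19, 28, r, 13, 23), (19, 28, r, 17, 39), (19, 28, r, 21, 17), (19, 28, r, 30, 21), (19, 40, q, 13, 21), (19, 40, q, 13, 23), (19, 40, q, 17, 39), (19, 40, q, 21, 17), (19, 40, q, 30, 21)}
π[F, E]: project onto (F, E) (10 duplicate(s) eliminated) → {(17, 21), (21, 13), (21, 30), (23, 13), (39, 17)}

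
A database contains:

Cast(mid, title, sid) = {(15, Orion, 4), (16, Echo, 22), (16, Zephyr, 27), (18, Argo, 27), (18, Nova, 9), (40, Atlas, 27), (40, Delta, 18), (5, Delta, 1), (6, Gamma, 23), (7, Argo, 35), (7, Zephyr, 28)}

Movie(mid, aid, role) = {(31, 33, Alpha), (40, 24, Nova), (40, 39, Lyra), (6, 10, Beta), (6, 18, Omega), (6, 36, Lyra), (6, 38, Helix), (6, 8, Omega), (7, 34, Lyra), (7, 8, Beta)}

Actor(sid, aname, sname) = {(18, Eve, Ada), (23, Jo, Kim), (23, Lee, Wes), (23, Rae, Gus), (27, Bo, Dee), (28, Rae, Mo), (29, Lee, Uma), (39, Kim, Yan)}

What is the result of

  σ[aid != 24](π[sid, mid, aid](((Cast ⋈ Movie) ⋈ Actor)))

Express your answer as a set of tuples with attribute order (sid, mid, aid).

Joining Cast and Movie on mid yields {(40, Atlas, 27, 24, Nova), (40, Atlas, 27, 39, Lyra), (40, Delta, 18, 24, Nova), (40, Delta, 18, 39, Lyra), (6, Gamma, 23, 10, Beta), (6, Gamma, 23, 18, Omega), (6, Gamma, 23, 36, Lyra), (6, Gamma, 23, 38, Helix), (6, Gamma, 23, 8, Omega), (7, Argo, 35, 34, Lyra), (7, Argo, 35, 8, Beta), (7, Zephyr, 28, 34, Lyra), (7, Zephyr, 28, 8, Beta)}.
Joining (Cast ⋈ Movie) and Actor on sid yields {(40, Atlas, 27, 24, Nova, Bo, Dee), (40, Atlas, 27, 39, Lyra, Bo, Dee), (40, Delta, 18, 24, Nova, Eve, Ada), (40, Delta, 18, 39, Lyra, Eve, Ada), (6, Gamma, 23, 10, Beta, Jo, Kim), (6, Gamma, 23, 10, Beta, Lee, Wes), (6, Gamma, 23, 10, Beta, Rae, Gus), (6, Gamma, 23, 18, Omega, Jo, Kim), (6, Gamma, 23, 18, Omega, Lee, Wes), (6, Gamma, 23, 18, Omega, Rae, Gus), (6, Gamma, 23, 36, Lyra, Jo, Kim), (6, Gamma, 23, 36, Lyra, Lee, Wes), (6, Gamma, 23, 36, Lyra, Rae, Gus), (6, Gamma, 23, 38, Helix, Jo, Kim), (6, Gamma, 23, 38, Helix, Lee, Wes), (6, Gamma, 23, 38, Helix, Rae, Gus), (6, Gamma, 23, 8, Omega, Jo, Kim), (6, Gamma, 23, 8, Omega, Lee, Wes), (6, Gamma, 23, 8, Omega, Rae, Gus), (7, Zephyr, 28, 34, Lyra, Rae, Mo), (7, Zephyr, 28, 8, Beta, Rae, Mo)}.
π_{sid, mid, aid} gives {(18, 40, 24), (18, 40, 39), (23, 6, 10), (23, 6, 18), (23, 6, 36), (23, 6, 38), (23, 6, 8), (27, 40, 24), (27, 40, 39), (28, 7, 34), (28, 7, 8)} (10 duplicate(s) eliminated).
σ[aid != 24]: keep tuples satisfying aid != 24 → {(18, 40, 39), (23, 6, 10), (23, 6, 18), (23, 6, 36), (23, 6, 38), (23, 6, 8), (27, 40, 39), (28, 7, 34), (28, 7, 8)}

{(18, 40, 39), (23, 6, 10), (23, 6, 18), (23, 6, 36), (23, 6, 38), (23, 6, 8), (27, 40, 39), (28, 7, 34), (28, 7, 8)}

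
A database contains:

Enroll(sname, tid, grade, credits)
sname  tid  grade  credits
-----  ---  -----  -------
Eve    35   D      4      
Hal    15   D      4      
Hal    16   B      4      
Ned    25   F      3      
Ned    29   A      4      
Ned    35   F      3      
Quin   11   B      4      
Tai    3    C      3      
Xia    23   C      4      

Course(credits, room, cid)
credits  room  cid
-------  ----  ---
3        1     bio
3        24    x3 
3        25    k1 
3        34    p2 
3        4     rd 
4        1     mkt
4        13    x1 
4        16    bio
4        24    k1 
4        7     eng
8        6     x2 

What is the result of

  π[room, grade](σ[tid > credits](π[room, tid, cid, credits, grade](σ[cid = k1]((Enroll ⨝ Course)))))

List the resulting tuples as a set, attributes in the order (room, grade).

{(24, A), (24, B), (24, C), (24, D), (25, F)}

Natural join on credits: {(Eve, 35, D, 4, 1, mkt), (Eve, 35, D, 4, 13, x1), (Eve, 35, D, 4, 16, bio), (Eve, 35, D, 4, 24, k1), (Eve, 35, D, 4, 7, eng), (Hal, 15, D, 4, 1, mkt), (Hal, 15, D, 4, 13, x1), (Hal, 15, D, 4, 16, bio), (Hal, 15, D, 4, 24, k1), (Hal, 15, D, 4, 7, eng), (Hal, 16, B, 4, 1, mkt), (Hal, 16, B, 4, 13, x1), (Hal, 16, B, 4, 16, bio), (Hal, 16, B, 4, 24, k1), (Hal, 16, B, 4, 7, eng), (Ned, 25, F, 3, 1, bio), (Ned, 25, F, 3, 24, x3), (Ned, 25, F, 3, 25, k1), (Ned, 25, F, 3, 34, p2), (Ned, 25, F, 3, 4, rd), (Ned, 29, A, 4, 1, mkt), (Ned, 29, A, 4, 13, x1), (Ned, 29, A, 4, 16, bio), (Ned, 29, A, 4, 24, k1), (Ned, 29, A, 4, 7, eng), (Ned, 35, F, 3, 1, bio), (Ned, 35, F, 3, 24, x3), (Ned, 35, F, 3, 25, k1), (Ned, 35, F, 3, 34, p2), (Ned, 35, F, 3, 4, rd), (Quin, 11, B, 4, 1, mkt), (Quin, 11, B, 4, 13, x1), (Quin, 11, B, 4, 16, bio), (Quin, 11, B, 4, 24, k1), (Quin, 11, B, 4, 7, eng), (Tai, 3, C, 3, 1, bio), (Tai, 3, C, 3, 24, x3), (Tai, 3, C, 3, 25, k1), (Tai, 3, C, 3, 34, p2), (Tai, 3, C, 3, 4, rd), (Xia, 23, C, 4, 1, mkt), (Xia, 23, C, 4, 13, x1), (Xia, 23, C, 4, 16, bio), (Xia, 23, C, 4, 24, k1), (Xia, 23, C, 4, 7, eng)}
Selection cid = k1: {(Eve, 35, D, 4, 24, k1), (Hal, 15, D, 4, 24, k1), (Hal, 16, B, 4, 24, k1), (Ned, 25, F, 3, 25, k1), (Ned, 29, A, 4, 24, k1), (Ned, 35, F, 3, 25, k1), (Quin, 11, B, 4, 24, k1), (Tai, 3, C, 3, 25, k1), (Xia, 23, C, 4, 24, k1)}
π[room, tid, cid, credits, grade]: project onto (room, tid, cid, credits, grade) → {(24, 11, k1, 4, B), (24, 15, k1, 4, D), (24, 16, k1, 4, B), (24, 23, k1, 4, C), (24, 29, k1, 4, A), (24, 35, k1, 4, D), (25, 25, k1, 3, F), (25, 3, k1, 3, C), (25, 35, k1, 3, F)}
Selection tid > credits: {(24, 11, k1, 4, B), (24, 15, k1, 4, D), (24, 16, k1, 4, B), (24, 23, k1, 4, C), (24, 29, k1, 4, A), (24, 35, k1, 4, D), (25, 25, k1, 3, F), (25, 35, k1, 3, F)}
π[room, grade]: project onto (room, grade) (3 duplicate(s) eliminated) → {(24, A), (24, B), (24, C), (24, D), (25, F)}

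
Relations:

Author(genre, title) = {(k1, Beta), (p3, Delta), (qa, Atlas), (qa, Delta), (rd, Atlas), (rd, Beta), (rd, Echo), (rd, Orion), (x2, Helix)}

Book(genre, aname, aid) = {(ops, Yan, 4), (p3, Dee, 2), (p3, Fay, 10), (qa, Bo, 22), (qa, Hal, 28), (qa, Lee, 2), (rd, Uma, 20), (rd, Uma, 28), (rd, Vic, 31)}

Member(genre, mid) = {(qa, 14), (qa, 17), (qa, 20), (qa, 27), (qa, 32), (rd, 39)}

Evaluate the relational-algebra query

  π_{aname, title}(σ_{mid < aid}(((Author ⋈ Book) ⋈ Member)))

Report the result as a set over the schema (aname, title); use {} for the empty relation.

Author ⋈ Book (natural join on genre): {(p3, Delta, Dee, 2), (p3, Delta, Fay, 10), (qa, Atlas, Bo, 22), (qa, Atlas, Hal, 28), (qa, Atlas, Lee, 2), (qa, Delta, Bo, 22), (qa, Delta, Hal, 28), (qa, Delta, Lee, 2), (rd, Atlas, Uma, 20), (rd, Atlas, Uma, 28), (rd, Atlas, Vic, 31), (rd, Beta, Uma, 20), (rd, Beta, Uma, 28), (rd, Beta, Vic, 31), (rd, Echo, Uma, 20), (rd, Echo, Uma, 28), (rd, Echo, Vic, 31), (rd, Orion, Uma, 20), (rd, Orion, Uma, 28), (rd, Orion, Vic, 31)}
(Author ⋈ Book) ⋈ Member (natural join on genre): {(qa, Atlas, Bo, 22, 14), (qa, Atlas, Bo, 22, 17), (qa, Atlas, Bo, 22, 20), (qa, Atlas, Bo, 22, 27), (qa, Atlas, Bo, 22, 32), (qa, Atlas, Hal, 28, 14), (qa, Atlas, Hal, 28, 17), (qa, Atlas, Hal, 28, 20), (qa, Atlas, Hal, 28, 27), (qa, Atlas, Hal, 28, 32), (qa, Atlas, Lee, 2, 14), (qa, Atlas, Lee, 2, 17), (qa, Atlas, Lee, 2, 20), (qa, Atlas, Lee, 2, 27), (qa, Atlas, Lee, 2, 32), (qa, Delta, Bo, 22, 14), (qa, Delta, Bo, 22, 17), (qa, Delta, Bo, 22, 20), (qa, Delta, Bo, 22, 27), (qa, Delta, Bo, 22, 32), (qa, Delta, Hal, 28, 14), (qa, Delta, Hal, 28, 17), (qa, Delta, Hal, 28, 20), (qa, Delta, Hal, 28, 27), (qa, Delta, Hal, 28, 32), (qa, Delta, Lee, 2, 14), (qa, Delta, Lee, 2, 17), (qa, Delta, Lee, 2, 20), (qa, Delta, Lee, 2, 27), (qa, Delta, Lee, 2, 32), (rd, Atlas, Uma, 20, 39), (rd, Atlas, Uma, 28, 39), (rd, Atlas, Vic, 31, 39), (rd, Beta, Uma, 20, 39), (rd, Beta, Uma, 28, 39), (rd, Beta, Vic, 31, 39), (rd, Echo, Uma, 20, 39), (rd, Echo, Uma, 28, 39), (rd, Echo, Vic, 31, 39), (rd, Orion, Uma, 20, 39), (rd, Orion, Uma, 28, 39), (rd, Orion, Vic, 31, 39)}
σ[mid < aid]: keep tuples satisfying mid < aid → {(qa, Atlas, Bo, 22, 14), (qa, Atlas, Bo, 22, 17), (qa, Atlas, Bo, 22, 20), (qa, Atlas, Hal, 28, 14), (qa, Atlas, Hal, 28, 17), (qa, Atlas, Hal, 28, 20), (qa, Atlas, Hal, 28, 27), (qa, Delta, Bo, 22, 14), (qa, Delta, Bo, 22, 17), (qa, Delta, Bo, 22, 20), (qa, Delta, Hal, 28, 14), (qa, Delta, Hal, 28, 17), (qa, Delta, Hal, 28, 20), (qa, Delta, Hal, 28, 27)}
Projecting to aname, title (10 duplicate(s) eliminated): {(Bo, Atlas), (Bo, Delta), (Hal, Atlas), (Hal, Delta)}

{(Bo, Atlas), (Bo, Delta), (Hal, Atlas), (Hal, Delta)}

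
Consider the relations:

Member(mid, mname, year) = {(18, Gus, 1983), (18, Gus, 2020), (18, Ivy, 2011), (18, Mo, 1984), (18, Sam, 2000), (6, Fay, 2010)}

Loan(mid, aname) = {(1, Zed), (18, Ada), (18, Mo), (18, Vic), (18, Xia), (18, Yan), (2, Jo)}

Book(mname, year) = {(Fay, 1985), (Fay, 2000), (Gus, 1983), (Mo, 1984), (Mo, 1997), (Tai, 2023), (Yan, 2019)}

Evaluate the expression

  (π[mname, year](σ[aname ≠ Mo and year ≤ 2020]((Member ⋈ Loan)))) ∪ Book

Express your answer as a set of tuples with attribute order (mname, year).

Member ⋈ Loan (natural join on mid): {(18, Gus, 1983, Ada), (18, Gus, 1983, Mo), (18, Gus, 1983, Vic), (18, Gus, 1983, Xia), (18, Gus, 1983, Yan), (18, Gus, 2020, Ada), (18, Gus, 2020, Mo), (18, Gus, 2020, Vic), (18, Gus, 2020, Xia), (18, Gus, 2020, Yan), (18, Ivy, 2011, Ada), (18, Ivy, 2011, Mo), (18, Ivy, 2011, Vic), (18, Ivy, 2011, Xia), (18, Ivy, 2011, Yan), (18, Mo, 1984, Ada), (18, Mo, 1984, Mo), (18, Mo, 1984, Vic), (18, Mo, 1984, Xia), (18, Mo, 1984, Yan), (18, Sam, 2000, Ada), (18, Sam, 2000, Mo), (18, Sam, 2000, Vic), (18, Sam, 2000, Xia), (18, Sam, 2000, Yan)}
Filtering on aname ≠ Mo and year ≤ 2020 leaves {(18, Gus, 1983, Ada), (18, Gus, 1983, Vic), (18, Gus, 1983, Xia), (18, Gus, 1983, Yan), (18, Gus, 2020, Ada), (18, Gus, 2020, Vic), (18, Gus, 2020, Xia), (18, Gus, 2020, Yan), (18, Ivy, 2011, Ada), (18, Ivy, 2011, Vic), (18, Ivy, 2011, Xia), (18, Ivy, 2011, Yan), (18, Mo, 1984, Ada), (18, Mo, 1984, Vic), (18, Mo, 1984, Xia), (18, Mo, 1984, Yan), (18, Sam, 2000, Ada), (18, Sam, 2000, Vic), (18, Sam, 2000, Xia), (18, Sam, 2000, Yan)}.
π_{mname, year} gives {(Gus, 1983), (Gus, 2020), (Ivy, 2011), (Mo, 1984), (Sam, 2000)} (15 duplicate(s) eliminated).
Union: {(Gus, 1983), (Gus, 2020), (Ivy, 2011), (Mo, 1984), (Sam, 2000)} with {(Fay, 1985), (Fay, 2000), (Gus, 1983), (Mo, 1984), (Mo, 1997), (Tai, 2023), (Yan, 2019)} → {(Fay, 1985), (Fay, 2000), (Gus, 1983), (Gus, 2020), (Ivy, 2011), (Mo, 1984), (Mo, 1997), (Sam, 2000), (Tai, 2023), (Yan, 2019)}

{(Fay, 1985), (Fay, 2000), (Gus, 1983), (Gus, 2020), (Ivy, 2011), (Mo, 1984), (Mo, 1997), (Sam, 2000), (Tai, 2023), (Yan, 2019)}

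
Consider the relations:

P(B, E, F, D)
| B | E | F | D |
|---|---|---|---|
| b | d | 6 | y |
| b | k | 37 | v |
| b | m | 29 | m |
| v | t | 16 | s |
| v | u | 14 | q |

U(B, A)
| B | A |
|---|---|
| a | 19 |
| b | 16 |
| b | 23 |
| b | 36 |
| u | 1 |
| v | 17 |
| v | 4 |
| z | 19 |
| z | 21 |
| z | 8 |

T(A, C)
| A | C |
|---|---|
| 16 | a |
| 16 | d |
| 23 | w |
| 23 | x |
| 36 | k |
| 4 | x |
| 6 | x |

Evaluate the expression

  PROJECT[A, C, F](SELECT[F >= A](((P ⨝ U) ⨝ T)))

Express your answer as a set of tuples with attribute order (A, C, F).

{(16, a, 29), (16, a, 37), (16, d, 29), (16, d, 37), (23, w, 29), (23, w, 37), (23, x, 29), (23, x, 37), (36, k, 37), (4, x, 14), (4, x, 16)}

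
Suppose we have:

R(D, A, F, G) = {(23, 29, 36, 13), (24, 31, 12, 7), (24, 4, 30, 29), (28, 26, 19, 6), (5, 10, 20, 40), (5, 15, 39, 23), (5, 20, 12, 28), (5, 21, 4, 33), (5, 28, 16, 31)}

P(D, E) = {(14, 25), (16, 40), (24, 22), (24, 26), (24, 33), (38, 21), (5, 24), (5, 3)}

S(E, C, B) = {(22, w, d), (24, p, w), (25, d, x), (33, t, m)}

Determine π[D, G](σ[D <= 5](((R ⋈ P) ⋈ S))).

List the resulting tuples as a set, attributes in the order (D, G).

{(5, 23), (5, 28), (5, 31), (5, 33), (5, 40)}

Joining R and P on D yields {(24, 31, 12, 7, 22), (24, 31, 12, 7, 26), (24, 31, 12, 7, 33), (24, 4, 30, 29, 22), (24, 4, 30, 29, 26), (24, 4, 30, 29, 33), (5, 10, 20, 40, 24), (5, 10, 20, 40, 3), (5, 15, 39, 23, 24), (5, 15, 39, 23, 3), (5, 20, 12, 28, 24), (5, 20, 12, 28, 3), (5, 21, 4, 33, 24), (5, 21, 4, 33, 3), (5, 28, 16, 31, 24), (5, 28, 16, 31, 3)}.
Joining (R ⋈ P) and S on E yields {(24, 31, 12, 7, 22, w, d), (24, 31, 12, 7, 33, t, m), (24, 4, 30, 29, 22, w, d), (24, 4, 30, 29, 33, t, m), (5, 10, 20, 40, 24, p, w), (5, 15, 39, 23, 24, p, w), (5, 20, 12, 28, 24, p, w), (5, 21, 4, 33, 24, p, w), (5, 28, 16, 31, 24, p, w)}.
σ[D <= 5]: keep tuples satisfying D <= 5 → {(5, 10, 20, 40, 24, p, w), (5, 15, 39, 23, 24, p, w), (5, 20, 12, 28, 24, p, w), (5, 21, 4, 33, 24, p, w), (5, 28, 16, 31, 24, p, w)}
π[D, G]: project onto (D, G) → {(5, 23), (5, 28), (5, 31), (5, 33), (5, 40)}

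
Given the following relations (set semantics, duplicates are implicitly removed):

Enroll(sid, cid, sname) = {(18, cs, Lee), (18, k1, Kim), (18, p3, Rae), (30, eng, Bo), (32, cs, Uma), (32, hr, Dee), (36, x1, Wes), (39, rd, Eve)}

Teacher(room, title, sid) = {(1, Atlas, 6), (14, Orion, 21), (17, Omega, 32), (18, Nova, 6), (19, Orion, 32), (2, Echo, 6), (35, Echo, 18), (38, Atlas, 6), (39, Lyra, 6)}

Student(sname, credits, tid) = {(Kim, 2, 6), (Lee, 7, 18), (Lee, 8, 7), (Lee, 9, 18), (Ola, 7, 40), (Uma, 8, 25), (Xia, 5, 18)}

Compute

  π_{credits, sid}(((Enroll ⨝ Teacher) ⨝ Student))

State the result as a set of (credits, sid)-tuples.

Natural join on sid: {(18, cs, Lee, 35, Echo), (18, k1, Kim, 35, Echo), (18, p3, Rae, 35, Echo), (32, cs, Uma, 17, Omega), (32, cs, Uma, 19, Orion), (32, hr, Dee, 17, Omega), (32, hr, Dee, 19, Orion)}
Natural join on sname: {(18, cs, Lee, 35, Echo, 7, 18), (18, cs, Lee, 35, Echo, 8, 7), (18, cs, Lee, 35, Echo, 9, 18), (18, k1, Kim, 35, Echo, 2, 6), (32, cs, Uma, 17, Omega, 8, 25), (32, cs, Uma, 19, Orion, 8, 25)}
π_{credits, sid} gives {(2, 18), (7, 18), (8, 18), (8, 32), (9, 18)} (1 duplicate(s) eliminated).

{(2, 18), (7, 18), (8, 18), (8, 32), (9, 18)}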